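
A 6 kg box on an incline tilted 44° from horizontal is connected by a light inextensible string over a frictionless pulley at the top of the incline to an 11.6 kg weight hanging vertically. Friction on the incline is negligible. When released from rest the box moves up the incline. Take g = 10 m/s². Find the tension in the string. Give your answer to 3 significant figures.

67.0 N

For the box on the incline: the weight component along the slope is m₁g sin 44° = 6 × 10 × 0.6947 = 41.682 N and the normal force is N = m₁g cos 44° = 43.160 N.
Newton's second law for the box (up-slope positive): T − 41.682 = 6 a. For the hanging weight (downward positive): 11.6 × 10 − T = 11.6 a.
Adding the two equations eliminates T: 74.318 = 17.6 a, so a = 4.2226 m/s².
Then from the hanging weight's equation, T = 11.6 × (10 − 4.2226) = 67.018 N.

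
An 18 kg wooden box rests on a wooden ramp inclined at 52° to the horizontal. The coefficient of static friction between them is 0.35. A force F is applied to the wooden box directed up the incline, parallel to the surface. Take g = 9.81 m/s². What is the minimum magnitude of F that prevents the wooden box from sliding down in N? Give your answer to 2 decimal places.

The normal force is N = mg cos 52° = 108.714 N. With F at its minimum the wooden box is on the verge of sliding down, so static friction is at its maximum μ_s N = 0.35 × 108.714 = 38.050 N and acts up the slope.
Equilibrium along the incline: F + μ_s N = mg sin 52°, so F = 139.147 − 38.050 = 101.097 N.

101.10 N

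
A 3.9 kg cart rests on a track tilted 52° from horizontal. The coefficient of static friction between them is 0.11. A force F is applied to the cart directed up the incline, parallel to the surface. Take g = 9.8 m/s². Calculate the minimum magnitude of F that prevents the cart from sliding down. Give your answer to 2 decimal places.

The normal force is N = mg cos 52° = 23.531 N. With F at its minimum the cart is on the verge of sliding down, so static friction is at its maximum μ_s N = 0.11 × 23.531 = 2.588 N and acts up the slope.
Equilibrium along the incline: F + μ_s N = mg sin 52°, so F = 30.118 − 2.588 = 27.530 N.

27.53 N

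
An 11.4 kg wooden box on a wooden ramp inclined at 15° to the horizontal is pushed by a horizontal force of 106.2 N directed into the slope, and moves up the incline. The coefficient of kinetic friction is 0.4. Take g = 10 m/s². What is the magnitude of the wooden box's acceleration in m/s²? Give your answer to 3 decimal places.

1.582 m/s²

The horizontal push has components F cos 15° = 106.2 × 0.9659 = 102.579 N up the incline and F sin 15° = 106.2 × 0.2588 = 27.485 N pressing into the surface.
The normal force is therefore N = mg cos 15° + F sin 15° = 110.113 + 27.485 = 137.598 N, and kinetic friction down the slope is μN = 0.4 × 137.598 = 55.039 N.
Along the incline: F cos 15° − mg sin 15° − μN = ma, so 102.579 − 29.503 − 55.039 = 11.4 a, giving a = 1.5822 m/s².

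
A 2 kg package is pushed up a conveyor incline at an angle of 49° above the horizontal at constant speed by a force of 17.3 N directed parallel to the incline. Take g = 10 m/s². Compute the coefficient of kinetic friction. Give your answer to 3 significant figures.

0.168

At constant speed ΣF = 0 along the incline. The applied 17.3 N acts up the slope; the weight component mg sin 49° = 15.094 N and kinetic friction μN both act down the slope.
So 17.3 = 15.094 + μ × 13.121, giving μ = (17.3 − 15.094) / 13.121 = 0.1681.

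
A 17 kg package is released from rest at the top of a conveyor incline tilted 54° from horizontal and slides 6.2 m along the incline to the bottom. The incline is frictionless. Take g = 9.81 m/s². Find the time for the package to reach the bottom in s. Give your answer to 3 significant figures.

1.25 s

The weight component along the incline is mg sin 54° = 134.920 N and the normal force is N = mg cos 54° = 98.025 N.
With no friction, a = g sin 54° = 7.9365 m/s².
Starting from rest, L = ½at², so t = √(2L/a) = √(2 × 6.2 / 7.9365) = 1.2500 s.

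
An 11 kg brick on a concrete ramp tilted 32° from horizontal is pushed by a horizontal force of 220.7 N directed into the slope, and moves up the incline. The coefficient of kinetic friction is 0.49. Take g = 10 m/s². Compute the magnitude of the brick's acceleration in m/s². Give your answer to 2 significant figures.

2.4 m/s²

The horizontal push has components F cos 32° = 220.7 × 0.8480 = 187.154 N up the incline and F sin 32° = 220.7 × 0.5299 = 116.949 N pressing into the surface.
The normal force is therefore N = mg cos 32° + F sin 32° = 93.280 + 116.949 = 210.229 N, and kinetic friction down the slope is μN = 0.49 × 210.229 = 103.012 N.
Along the incline: F cos 32° − mg sin 32° − μN = ma, so 187.154 − 58.289 − 103.012 = 11 a, giving a = 2.3503 m/s².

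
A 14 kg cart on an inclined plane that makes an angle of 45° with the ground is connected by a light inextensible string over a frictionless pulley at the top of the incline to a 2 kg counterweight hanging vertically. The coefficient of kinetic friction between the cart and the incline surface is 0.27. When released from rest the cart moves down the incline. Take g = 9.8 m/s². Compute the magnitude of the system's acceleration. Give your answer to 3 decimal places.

For the cart on the incline: the weight component along the slope is m₁g sin 45° = 14 × 9.8 × 0.7071 = 97.014 N and the normal force is N = m₁g cos 45° = 97.015 N.
Kinetic friction opposes the cart's motion down the incline: f = μN = 0.27 × 97.015 = 26.194 N acting up the slope.
Newton's second law for the cart (down-slope positive): 97.014 − 26.194 − T = 14 a. For the hanging counterweight (upward positive): T − 2 × 9.8 = 2 a.
Adding the two equations eliminates T: 51.220 = 16 a, so a = 3.2012 m/s².

3.201 m/s²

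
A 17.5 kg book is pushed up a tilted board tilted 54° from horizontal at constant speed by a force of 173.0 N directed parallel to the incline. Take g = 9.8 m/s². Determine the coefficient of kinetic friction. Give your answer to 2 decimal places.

0.34

At constant speed ΣF = 0 along the incline. The applied 173.0 N acts up the slope; the weight component mg sin 54° = 138.746 N and kinetic friction μN both act down the slope.
So 173.0 = 138.746 + μ × 100.805, giving μ = (173.0 − 138.746) / 100.805 = 0.3398.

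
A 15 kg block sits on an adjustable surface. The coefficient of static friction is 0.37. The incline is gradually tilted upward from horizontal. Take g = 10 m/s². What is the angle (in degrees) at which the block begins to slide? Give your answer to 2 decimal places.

At the threshold of sliding, static friction is at its maximum μ_s N and exactly balances the weight component along the incline: mg sin θ = μ_s mg cos θ.
Hence tan θ = μ_s = 0.37, so θ = arctan(0.37) = 20.3045°.

20.30°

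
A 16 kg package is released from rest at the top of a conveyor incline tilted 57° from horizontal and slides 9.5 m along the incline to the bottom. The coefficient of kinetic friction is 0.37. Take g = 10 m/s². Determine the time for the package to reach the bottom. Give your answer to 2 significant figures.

1.7 s

The weight component along the incline is mg sin 57° = 134.187 N and the normal force is N = mg cos 57° = 87.142 N.
Friction up the slope is f = μN = 0.37 × 87.142 = 32.243 N, so the net downslope force is 134.187 − 32.243 = 101.944 N and a = 101.944 / 16 = 6.3715 m/s².
Starting from rest, L = ½at², so t = √(2L/a) = √(2 × 9.5 / 6.3715) = 1.7269 s.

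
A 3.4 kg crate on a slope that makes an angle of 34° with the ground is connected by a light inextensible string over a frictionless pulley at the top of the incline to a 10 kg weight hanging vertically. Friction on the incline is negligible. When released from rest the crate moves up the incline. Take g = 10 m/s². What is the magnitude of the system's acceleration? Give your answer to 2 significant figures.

For the crate on the incline: the weight component along the slope is m₁g sin 34° = 3.4 × 10 × 0.5592 = 19.013 N and the normal force is N = m₁g cos 34° = 28.187 N.
Newton's second law for the crate (up-slope positive): T − 19.013 = 3.4 a. For the hanging weight (downward positive): 10 × 10 − T = 10 a.
Adding the two equations eliminates T: 80.987 = 13.4 a, so a = 6.0438 m/s².

6.0 m/s²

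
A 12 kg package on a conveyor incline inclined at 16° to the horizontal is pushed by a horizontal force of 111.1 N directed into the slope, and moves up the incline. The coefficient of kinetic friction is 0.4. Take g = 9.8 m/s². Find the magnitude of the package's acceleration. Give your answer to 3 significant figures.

1.41 m/s²

The horizontal push has components F cos 16° = 111.1 × 0.9613 = 106.800 N up the incline and F sin 16° = 111.1 × 0.2756 = 30.619 N pressing into the surface.
The normal force is therefore N = mg cos 16° + F sin 16° = 113.049 + 30.619 = 143.668 N, and kinetic friction down the slope is μN = 0.4 × 143.668 = 57.467 N.
Along the incline: F cos 16° − mg sin 16° − μN = ma, so 106.800 − 32.411 − 57.467 = 12 a, giving a = 1.4102 m/s².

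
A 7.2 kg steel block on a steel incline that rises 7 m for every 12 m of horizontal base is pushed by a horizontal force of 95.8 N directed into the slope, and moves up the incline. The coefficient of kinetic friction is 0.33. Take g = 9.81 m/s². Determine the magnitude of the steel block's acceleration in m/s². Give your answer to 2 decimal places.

1.54 m/s²

The horizontal push has components F cos 30.26° = 95.8 × 0.8638 = 82.752 N up the incline and F sin 30.26° = 95.8 × 0.5039 = 48.274 N pressing into the surface.
The normal force is therefore N = mg cos 30.26° + F sin 30.26° = 61.012 + 48.274 = 109.286 N, and kinetic friction down the slope is μN = 0.33 × 109.286 = 36.064 N.
Along the incline: F cos 30.26° − mg sin 30.26° − μN = ma, so 82.752 − 35.591 − 36.064 = 7.2 a, giving a = 1.5412 m/s².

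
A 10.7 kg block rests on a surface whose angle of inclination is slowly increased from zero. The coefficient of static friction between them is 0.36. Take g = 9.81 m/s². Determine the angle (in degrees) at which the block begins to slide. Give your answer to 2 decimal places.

At the threshold of sliding, static friction is at its maximum μ_s N and exactly balances the weight component along the incline: mg sin θ = μ_s mg cos θ.
Hence tan θ = μ_s = 0.36, so θ = arctan(0.36) = 19.7989°.

19.80°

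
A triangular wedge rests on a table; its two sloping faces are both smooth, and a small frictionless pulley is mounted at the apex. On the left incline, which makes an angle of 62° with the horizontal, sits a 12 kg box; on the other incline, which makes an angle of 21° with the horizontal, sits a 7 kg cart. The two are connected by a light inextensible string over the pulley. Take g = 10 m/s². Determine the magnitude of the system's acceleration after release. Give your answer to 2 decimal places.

4.26 m/s²

Resolve each weight along its own incline: the 12 kg mass has component 12 × 10 × sin 62° = 105.954 N down its slope, and the 7 kg mass has 7 × 10 × sin 21° = 25.086 N down its slope.
The 12 kg side's 105.954 N exceeds the other side's 25.086 N, so that mass slides down and the 7 kg mass slides up. Taking that direction as positive, Newton's second law for the whole system gives 105.954 − 25.086 = (12 + 7) a, so a = 80.868 / 19 = 4.2562 m/s².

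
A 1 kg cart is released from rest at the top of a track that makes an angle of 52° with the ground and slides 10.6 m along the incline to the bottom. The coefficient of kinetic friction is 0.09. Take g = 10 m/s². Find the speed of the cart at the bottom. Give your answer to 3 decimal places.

The weight component along the incline is mg sin 52° = 7.880 N and the normal force is N = mg cos 52° = 6.157 N.
Friction up the slope is f = μN = 0.09 × 6.157 = 0.554 N, so the net downslope force is 7.880 − 0.554 = 7.326 N and a = 7.326 / 1 = 7.3260 m/s².
Starting from rest over a distance of 10.6 m, v² = 2aL = 2 × 7.3260 × 10.6 = 155.3112, so v = 12.4624 m/s.

12.462 m/s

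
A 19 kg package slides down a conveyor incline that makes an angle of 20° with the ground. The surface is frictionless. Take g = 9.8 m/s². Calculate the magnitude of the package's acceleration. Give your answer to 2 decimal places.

Resolving the weight along the incline: the component pulling the package down the slope is mg sin 20° = 19 × 9.8 × 0.3420 = 63.680 N, and the normal force is N = mg cos 20° = 19 × 9.8 × 0.9397 = 174.972 N.
With no friction the net force along the incline is 63.680 N, so a = g sin 20° = 63.680 / 19 = 3.3516 m/s².

3.35 m/s²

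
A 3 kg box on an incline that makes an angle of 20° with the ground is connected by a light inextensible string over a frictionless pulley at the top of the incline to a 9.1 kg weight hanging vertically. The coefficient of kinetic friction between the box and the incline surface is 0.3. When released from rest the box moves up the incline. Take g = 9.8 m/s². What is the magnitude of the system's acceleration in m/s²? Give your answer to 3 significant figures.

For the box on the incline: the weight component along the slope is m₁g sin 20° = 3 × 9.8 × 0.3420 = 10.055 N and the normal force is N = m₁g cos 20° = 27.627 N.
Kinetic friction opposes the box's motion up the incline: f = μN = 0.3 × 27.627 = 8.288 N acting down the slope.
Newton's second law for the box (up-slope positive): T − 10.055 − 8.288 = 3 a. For the hanging weight (downward positive): 9.1 × 9.8 − T = 9.1 a.
Adding the two equations eliminates T: 70.837 = 12.1 a, so a = 5.8543 m/s².

5.85 m/s²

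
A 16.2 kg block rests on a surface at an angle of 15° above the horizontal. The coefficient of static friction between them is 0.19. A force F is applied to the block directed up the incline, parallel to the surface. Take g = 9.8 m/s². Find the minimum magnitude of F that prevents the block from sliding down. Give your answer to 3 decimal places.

The normal force is N = mg cos 15° = 153.350 N. With F at its minimum the block is on the verge of sliding down, so static friction is at its maximum μ_s N = 0.19 × 153.350 = 29.136 N and acts up the slope.
Equilibrium along the incline: F + μ_s N = mg sin 15°, so F = 41.090 − 29.136 = 11.954 N.

11.954 N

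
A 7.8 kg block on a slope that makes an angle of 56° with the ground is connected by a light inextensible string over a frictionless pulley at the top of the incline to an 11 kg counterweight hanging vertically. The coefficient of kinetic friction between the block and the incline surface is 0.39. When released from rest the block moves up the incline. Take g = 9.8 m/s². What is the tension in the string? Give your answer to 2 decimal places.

91.56 N

For the block on the incline: the weight component along the slope is m₁g sin 56° = 7.8 × 9.8 × 0.8290 = 63.369 N and the normal force is N = m₁g cos 56° = 42.745 N.
Kinetic friction opposes the block's motion up the incline: f = μN = 0.39 × 42.745 = 16.671 N acting down the slope.
Newton's second law for the block (up-slope positive): T − 63.369 − 16.671 = 7.8 a. For the hanging counterweight (downward positive): 11 × 9.8 − T = 11 a.
Adding the two equations eliminates T: 27.760 = 18.8 a, so a = 1.4766 m/s².
Then from the hanging counterweight's equation, T = 11 × (9.8 − 1.4766) = 91.557 N.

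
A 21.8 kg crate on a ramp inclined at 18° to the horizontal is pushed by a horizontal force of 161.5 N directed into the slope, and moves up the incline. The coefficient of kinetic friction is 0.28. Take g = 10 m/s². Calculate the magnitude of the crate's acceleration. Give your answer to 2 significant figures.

The horizontal push has components F cos 18° = 161.5 × 0.9511 = 153.603 N up the incline and F sin 18° = 161.5 × 0.3090 = 49.904 N pressing into the surface.
The normal force is therefore N = mg cos 18° + F sin 18° = 207.340 + 49.904 = 257.244 N, and kinetic friction down the slope is μN = 0.28 × 257.244 = 72.028 N.
Along the incline: F cos 18° − mg sin 18° − μN = ma, so 153.603 − 67.362 − 72.028 = 21.8 a, giving a = 0.6520 m/s².

0.65 m/s²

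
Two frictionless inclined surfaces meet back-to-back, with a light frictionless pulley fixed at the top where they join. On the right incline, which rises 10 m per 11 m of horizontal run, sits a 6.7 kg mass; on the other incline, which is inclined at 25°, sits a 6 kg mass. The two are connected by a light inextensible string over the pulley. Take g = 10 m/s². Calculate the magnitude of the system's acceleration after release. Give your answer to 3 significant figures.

1.55 m/s²

Resolve each weight along its own incline: the 6.7 kg mass has component 6.7 × 10 × sin 42.27° = 45.069 N down its slope, and the 6 kg mass has 6 × 10 × sin 25° = 25.357 N down its slope.
The 6.7 kg side's 45.069 N exceeds the other side's 25.357 N, so that mass slides down and the 6 kg mass slides up. Taking that direction as positive, Newton's second law for the whole system gives 45.069 − 25.357 = (6.7 + 6) a, so a = 19.712 / 12.7 = 1.5521 m/s².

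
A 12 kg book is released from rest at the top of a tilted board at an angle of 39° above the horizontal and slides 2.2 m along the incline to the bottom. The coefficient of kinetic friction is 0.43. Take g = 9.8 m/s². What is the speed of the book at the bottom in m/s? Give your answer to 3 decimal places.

The weight component along the incline is mg sin 39° = 74.008 N and the normal force is N = mg cos 39° = 91.392 N.
Friction up the slope is f = μN = 0.43 × 91.392 = 39.299 N, so the net downslope force is 74.008 − 39.299 = 34.709 N and a = 34.709 / 12 = 2.8924 m/s².
Starting from rest over a distance of 2.2 m, v² = 2aL = 2 × 2.8924 × 2.2 = 12.7266, so v = 3.5674 m/s.

3.567 m/s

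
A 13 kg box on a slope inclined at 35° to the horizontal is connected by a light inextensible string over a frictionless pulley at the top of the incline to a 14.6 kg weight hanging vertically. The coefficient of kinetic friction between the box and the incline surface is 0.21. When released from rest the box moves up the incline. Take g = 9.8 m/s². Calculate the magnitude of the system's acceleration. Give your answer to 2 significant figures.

For the box on the incline: the weight component along the slope is m₁g sin 35° = 13 × 9.8 × 0.5736 = 73.077 N and the normal force is N = m₁g cos 35° = 104.360 N.
Kinetic friction opposes the box's motion up the incline: f = μN = 0.21 × 104.360 = 21.916 N acting down the slope.
Newton's second law for the box (up-slope positive): T − 73.077 − 21.916 = 13 a. For the hanging weight (downward positive): 14.6 × 9.8 − T = 14.6 a.
Adding the two equations eliminates T: 48.087 = 27.6 a, so a = 1.7423 m/s².

1.7 m/s²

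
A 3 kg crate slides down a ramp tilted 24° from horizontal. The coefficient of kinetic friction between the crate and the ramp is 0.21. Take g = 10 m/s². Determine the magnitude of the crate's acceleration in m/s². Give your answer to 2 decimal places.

Resolving the weight along the incline: the component pulling the crate down the slope is mg sin 24° = 3 × 10 × 0.4067 = 12.201 N, and the normal force is N = mg cos 24° = 3 × 10 × 0.9135 = 27.405 N.
Kinetic friction acts up the slope with magnitude f = μN = 0.21 × 27.405 = 5.755 N.
Net force along the incline is 12.201 − 5.755 = 6.446 N, so a = 6.446 / 3 = 2.1487 m/s².

2.15 m/s²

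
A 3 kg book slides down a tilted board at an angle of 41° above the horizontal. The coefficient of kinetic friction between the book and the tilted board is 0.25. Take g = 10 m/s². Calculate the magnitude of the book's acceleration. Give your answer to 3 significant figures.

4.67 m/s²

Resolving the weight along the incline: the component pulling the book down the slope is mg sin 41° = 3 × 10 × 0.6561 = 19.683 N, and the normal force is N = mg cos 41° = 3 × 10 × 0.7547 = 22.641 N.
Kinetic friction acts up the slope with magnitude f = μN = 0.25 × 22.641 = 5.660 N.
Net force along the incline is 19.683 − 5.660 = 14.023 N, so a = 14.023 / 3 = 4.6743 m/s².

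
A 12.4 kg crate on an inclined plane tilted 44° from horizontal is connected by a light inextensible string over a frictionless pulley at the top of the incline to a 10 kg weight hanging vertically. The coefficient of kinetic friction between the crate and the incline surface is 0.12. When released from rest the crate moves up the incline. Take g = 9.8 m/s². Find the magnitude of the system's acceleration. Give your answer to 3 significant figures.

0.138 m/s²

For the crate on the incline: the weight component along the slope is m₁g sin 44° = 12.4 × 9.8 × 0.6947 = 84.420 N and the normal force is N = m₁g cos 44° = 87.414 N.
Kinetic friction opposes the crate's motion up the incline: f = μN = 0.12 × 87.414 = 10.490 N acting down the slope.
Newton's second law for the crate (up-slope positive): T − 84.420 − 10.490 = 12.4 a. For the hanging weight (downward positive): 10 × 9.8 − T = 10 a.
Adding the two equations eliminates T: 3.090 = 22.4 a, so a = 0.1379 m/s².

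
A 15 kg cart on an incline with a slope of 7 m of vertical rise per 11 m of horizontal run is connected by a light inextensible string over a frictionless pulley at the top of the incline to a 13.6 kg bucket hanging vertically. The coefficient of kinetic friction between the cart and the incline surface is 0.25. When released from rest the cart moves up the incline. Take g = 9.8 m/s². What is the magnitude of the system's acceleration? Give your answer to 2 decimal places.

For the cart on the incline: the weight component along the slope is m₁g sin 32.47° = 15 × 9.8 × 0.5369 = 78.924 N and the normal force is N = m₁g cos 32.47° = 124.018 N.
Kinetic friction opposes the cart's motion up the incline: f = μN = 0.25 × 124.018 = 31.005 N acting down the slope.
Newton's second law for the cart (up-slope positive): T − 78.924 − 31.005 = 15 a. For the hanging bucket (downward positive): 13.6 × 9.8 − T = 13.6 a.
Adding the two equations eliminates T: 23.351 = 28.6 a, so a = 0.8165 m/s².

0.82 m/s²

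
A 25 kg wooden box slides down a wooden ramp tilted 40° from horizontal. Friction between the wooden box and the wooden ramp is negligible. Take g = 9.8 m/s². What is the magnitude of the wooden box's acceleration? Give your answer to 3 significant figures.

6.30 m/s²

Resolving the weight along the incline: the component pulling the wooden box down the slope is mg sin 40° = 25 × 9.8 × 0.6428 = 157.486 N, and the normal force is N = mg cos 40° = 25 × 9.8 × 0.7660 = 187.670 N.
With no friction the net force along the incline is 157.486 N, so a = g sin 40° = 157.486 / 25 = 6.2994 m/s².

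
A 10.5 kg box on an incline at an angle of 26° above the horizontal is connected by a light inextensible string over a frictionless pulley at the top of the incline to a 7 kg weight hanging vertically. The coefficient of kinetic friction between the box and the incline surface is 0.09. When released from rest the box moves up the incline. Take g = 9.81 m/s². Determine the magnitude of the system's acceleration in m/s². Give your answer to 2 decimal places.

0.87 m/s²

For the box on the incline: the weight component along the slope is m₁g sin 26° = 10.5 × 9.81 × 0.4384 = 45.157 N and the normal force is N = m₁g cos 26° = 92.580 N.
Kinetic friction opposes the box's motion up the incline: f = μN = 0.09 × 92.580 = 8.332 N acting down the slope.
Newton's second law for the box (up-slope positive): T − 45.157 − 8.332 = 10.5 a. For the hanging weight (downward positive): 7 × 9.81 − T = 7 a.
Adding the two equations eliminates T: 15.181 = 17.5 a, so a = 0.8675 m/s².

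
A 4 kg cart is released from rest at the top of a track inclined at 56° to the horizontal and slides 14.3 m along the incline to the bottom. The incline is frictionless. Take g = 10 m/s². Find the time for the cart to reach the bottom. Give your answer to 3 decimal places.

1.857 s

The weight component along the incline is mg sin 56° = 33.162 N and the normal force is N = mg cos 56° = 22.368 N.
With no friction, a = g sin 56° = 8.2904 m/s².
Starting from rest, L = ½at², so t = √(2L/a) = √(2 × 14.3 / 8.2904) = 1.8574 s.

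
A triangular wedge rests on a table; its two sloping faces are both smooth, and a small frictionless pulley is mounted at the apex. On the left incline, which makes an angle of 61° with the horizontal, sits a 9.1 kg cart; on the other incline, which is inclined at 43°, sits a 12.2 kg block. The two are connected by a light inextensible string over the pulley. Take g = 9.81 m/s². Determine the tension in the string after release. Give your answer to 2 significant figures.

Resolve each weight along its own incline: the 9.1 kg mass has component 9.1 × 9.81 × sin 61° = 78.078 N down its slope, and the 12.2 kg mass has 12.2 × 9.81 × sin 43° = 81.623 N down its slope.
The 12.2 kg side's 81.623 N exceeds the other side's 78.078 N, so that mass slides down and the 9.1 kg mass slides up. Taking that direction as positive, Newton's second law for the whole system gives 81.623 − 78.078 = (9.1 + 12.2) a, so a = 3.545 / 21.3 = 0.1664 m/s².
For the 9.1 kg mass (up-slope positive): T − 78.078 = 9.1 × 0.1664, so T = 79.592 N.

80 N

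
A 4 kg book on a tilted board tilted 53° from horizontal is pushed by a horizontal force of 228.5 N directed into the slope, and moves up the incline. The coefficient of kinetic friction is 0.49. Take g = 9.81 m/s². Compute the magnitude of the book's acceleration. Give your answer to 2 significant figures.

The horizontal push has components F cos 53° = 228.5 × 0.6018 = 137.511 N up the incline and F sin 53° = 228.5 × 0.7986 = 182.480 N pressing into the surface.
The normal force is therefore N = mg cos 53° + F sin 53° = 23.615 + 182.480 = 206.095 N, and kinetic friction down the slope is μN = 0.49 × 206.095 = 100.987 N.
Along the incline: F cos 53° − mg sin 53° − μN = ma, so 137.511 − 31.337 − 100.987 = 4 a, giving a = 1.2967 m/s².

1.3 m/s²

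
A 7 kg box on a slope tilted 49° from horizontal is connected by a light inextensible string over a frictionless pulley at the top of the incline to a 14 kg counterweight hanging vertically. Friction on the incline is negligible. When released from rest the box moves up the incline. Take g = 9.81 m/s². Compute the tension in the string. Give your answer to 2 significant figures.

80 N

For the box on the incline: the weight component along the slope is m₁g sin 49° = 7 × 9.81 × 0.7547 = 51.825 N and the normal force is N = m₁g cos 49° = 45.052 N.
Newton's second law for the box (up-slope positive): T − 51.825 = 7 a. For the hanging counterweight (downward positive): 14 × 9.81 − T = 14 a.
Adding the two equations eliminates T: 85.515 = 21 a, so a = 4.0721 m/s².
Then from the hanging counterweight's equation, T = 14 × (9.81 − 4.0721) = 80.331 N.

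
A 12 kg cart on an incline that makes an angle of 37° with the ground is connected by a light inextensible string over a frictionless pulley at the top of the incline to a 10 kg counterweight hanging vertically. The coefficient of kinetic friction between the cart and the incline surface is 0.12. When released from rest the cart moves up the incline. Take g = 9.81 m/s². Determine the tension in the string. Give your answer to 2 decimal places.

90.84 N

For the cart on the incline: the weight component along the slope is m₁g sin 37° = 12 × 9.81 × 0.6018 = 70.844 N and the normal force is N = m₁g cos 37° = 94.015 N.
Kinetic friction opposes the cart's motion up the incline: f = μN = 0.12 × 94.015 = 11.282 N acting down the slope.
Newton's second law for the cart (up-slope positive): T − 70.844 − 11.282 = 12 a. For the hanging counterweight (downward positive): 10 × 9.81 − T = 10 a.
Adding the two equations eliminates T: 15.974 = 22 a, so a = 0.7261 m/s².
Then from the hanging counterweight's equation, T = 10 × (9.81 − 0.7261) = 90.839 N.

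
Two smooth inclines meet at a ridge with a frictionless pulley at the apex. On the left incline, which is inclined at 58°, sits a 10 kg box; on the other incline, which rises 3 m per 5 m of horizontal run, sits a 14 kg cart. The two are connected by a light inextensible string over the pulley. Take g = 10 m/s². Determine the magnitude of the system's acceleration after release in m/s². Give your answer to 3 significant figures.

Resolve each weight along its own incline: the 10 kg mass has component 10 × 10 × sin 58° = 84.805 N down its slope, and the 14 kg mass has 14 × 10 × sin 30.96° = 72.029 N down its slope.
The 10 kg side's 84.805 N exceeds the other side's 72.029 N, so that mass slides down and the 14 kg mass slides up. Taking that direction as positive, Newton's second law for the whole system gives 84.805 − 72.029 = (10 + 14) a, so a = 12.776 / 24 = 0.5323 m/s².

0.532 m/s²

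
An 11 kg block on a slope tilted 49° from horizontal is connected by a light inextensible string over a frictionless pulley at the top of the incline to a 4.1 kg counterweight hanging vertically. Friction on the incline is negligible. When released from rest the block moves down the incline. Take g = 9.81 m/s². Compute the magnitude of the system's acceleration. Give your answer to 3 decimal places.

2.730 m/s²

For the block on the incline: the weight component along the slope is m₁g sin 49° = 11 × 9.81 × 0.7547 = 81.440 N and the normal force is N = m₁g cos 49° = 70.795 N.
Newton's second law for the block (down-slope positive): 81.440 − T = 11 a. For the hanging counterweight (upward positive): T − 4.1 × 9.81 = 4.1 a.
Adding the two equations eliminates T: 41.219 = 15.1 a, so a = 2.7297 m/s².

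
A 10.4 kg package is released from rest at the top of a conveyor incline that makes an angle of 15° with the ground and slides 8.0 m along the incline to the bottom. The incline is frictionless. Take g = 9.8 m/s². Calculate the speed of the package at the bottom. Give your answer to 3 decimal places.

6.370 m/s

The weight component along the incline is mg sin 15° = 26.379 N and the normal force is N = mg cos 15° = 98.447 N.
With no friction, a = g sin 15° = 2.5364 m/s².
Starting from rest over a distance of 8.0 m, v² = 2aL = 2 × 2.5364 × 8.0 = 40.5824, so v = 6.3704 m/s.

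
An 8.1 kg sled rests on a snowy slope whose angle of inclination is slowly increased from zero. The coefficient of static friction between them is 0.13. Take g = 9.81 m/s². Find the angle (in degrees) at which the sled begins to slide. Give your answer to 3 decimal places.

At the threshold of sliding, static friction is at its maximum μ_s N and exactly balances the weight component along the incline: mg sin θ = μ_s mg cos θ.
Hence tan θ = μ_s = 0.13, so θ = arctan(0.13) = 7.4069°.

7.407°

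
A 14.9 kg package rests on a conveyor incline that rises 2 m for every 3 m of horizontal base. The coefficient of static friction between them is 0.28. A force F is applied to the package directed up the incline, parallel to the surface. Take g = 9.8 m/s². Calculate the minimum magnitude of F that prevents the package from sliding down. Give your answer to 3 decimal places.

The normal force is N = mg cos 33.69° = 121.496 N. With F at its minimum the package is on the verge of sliding down, so static friction is at its maximum μ_s N = 0.28 × 121.496 = 34.019 N and acts up the slope.
Equilibrium along the incline: F + μ_s N = mg sin 33.69°, so F = 80.997 − 34.019 = 46.978 N.

46.978 N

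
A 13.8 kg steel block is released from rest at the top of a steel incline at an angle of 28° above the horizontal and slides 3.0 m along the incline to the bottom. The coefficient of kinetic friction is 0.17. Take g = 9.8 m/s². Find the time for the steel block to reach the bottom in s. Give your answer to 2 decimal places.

The weight component along the incline is mg sin 28° = 63.491 N and the normal force is N = mg cos 28° = 119.410 N.
Friction up the slope is f = μN = 0.17 × 119.410 = 20.300 N, so the net downslope force is 63.491 − 20.300 = 43.191 N and a = 43.191 / 13.8 = 3.1298 m/s².
Starting from rest, L = ½at², so t = √(2L/a) = √(2 × 3.0 / 3.1298) = 1.3846 s.

1.38 s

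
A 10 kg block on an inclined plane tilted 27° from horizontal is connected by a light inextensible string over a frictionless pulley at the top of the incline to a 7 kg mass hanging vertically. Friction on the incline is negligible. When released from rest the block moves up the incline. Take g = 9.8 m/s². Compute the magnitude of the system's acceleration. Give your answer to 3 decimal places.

1.418 m/s²

For the block on the incline: the weight component along the slope is m₁g sin 27° = 10 × 9.8 × 0.4540 = 44.492 N and the normal force is N = m₁g cos 27° = 87.319 N.
Newton's second law for the block (up-slope positive): T − 44.492 = 10 a. For the hanging mass (downward positive): 7 × 9.8 − T = 7 a.
Adding the two equations eliminates T: 24.108 = 17 a, so a = 1.4181 m/s².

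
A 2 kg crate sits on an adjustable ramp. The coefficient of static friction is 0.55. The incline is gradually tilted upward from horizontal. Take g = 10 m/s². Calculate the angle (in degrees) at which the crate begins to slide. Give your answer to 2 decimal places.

At the threshold of sliding, static friction is at its maximum μ_s N and exactly balances the weight component along the incline: mg sin θ = μ_s mg cos θ.
Hence tan θ = μ_s = 0.55, so θ = arctan(0.55) = 28.8108°.

28.81°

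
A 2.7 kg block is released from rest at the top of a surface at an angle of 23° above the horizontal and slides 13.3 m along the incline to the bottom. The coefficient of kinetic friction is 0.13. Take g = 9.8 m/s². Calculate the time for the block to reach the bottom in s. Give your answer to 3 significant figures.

3.16 s

The weight component along the incline is mg sin 23° = 10.339 N and the normal force is N = mg cos 23° = 24.357 N.
Friction up the slope is f = μN = 0.13 × 24.357 = 3.166 N, so the net downslope force is 10.339 − 3.166 = 7.173 N and a = 7.173 / 2.7 = 2.6567 m/s².
Starting from rest, L = ½at², so t = √(2L/a) = √(2 × 13.3 / 2.6567) = 3.1642 s.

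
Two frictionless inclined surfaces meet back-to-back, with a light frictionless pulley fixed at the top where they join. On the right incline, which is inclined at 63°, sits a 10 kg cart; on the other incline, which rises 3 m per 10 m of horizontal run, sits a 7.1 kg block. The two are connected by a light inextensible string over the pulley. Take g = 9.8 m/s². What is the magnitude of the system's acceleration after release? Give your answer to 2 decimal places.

Resolve each weight along its own incline: the 10 kg mass has component 10 × 9.8 × sin 63° = 87.319 N down its slope, and the 7.1 kg mass has 7.1 × 9.8 × sin 16.70° = 19.994 N down its slope.
The 10 kg side's 87.319 N exceeds the other side's 19.994 N, so that mass slides down and the 7.1 kg mass slides up. Taking that direction as positive, Newton's second law for the whole system gives 87.319 − 19.994 = (10 + 7.1) a, so a = 67.325 / 17.1 = 3.9371 m/s².

3.94 m/s²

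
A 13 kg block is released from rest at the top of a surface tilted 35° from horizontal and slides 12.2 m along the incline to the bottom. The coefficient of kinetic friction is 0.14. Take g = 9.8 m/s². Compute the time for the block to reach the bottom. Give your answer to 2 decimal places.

The weight component along the incline is mg sin 35° = 73.074 N and the normal force is N = mg cos 35° = 104.360 N.
Friction up the slope is f = μN = 0.14 × 104.360 = 14.610 N, so the net downslope force is 73.074 − 14.610 = 58.464 N and a = 58.464 / 13 = 4.4972 m/s².
Starting from rest, L = ½at², so t = √(2L/a) = √(2 × 12.2 / 4.4972) = 2.3293 s.

2.33 s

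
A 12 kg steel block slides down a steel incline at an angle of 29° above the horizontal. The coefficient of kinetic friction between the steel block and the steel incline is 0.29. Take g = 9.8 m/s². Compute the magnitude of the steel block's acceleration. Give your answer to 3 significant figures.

Resolving the weight along the incline: the component pulling the steel block down the slope is mg sin 29° = 12 × 9.8 × 0.4848 = 57.012 N, and the normal force is N = mg cos 29° = 12 × 9.8 × 0.8746 = 102.853 N.
Kinetic friction acts up the slope with magnitude f = μN = 0.29 × 102.853 = 29.827 N.
Net force along the incline is 57.012 − 29.827 = 27.185 N, so a = 27.185 / 12 = 2.2654 m/s².

2.27 m/s²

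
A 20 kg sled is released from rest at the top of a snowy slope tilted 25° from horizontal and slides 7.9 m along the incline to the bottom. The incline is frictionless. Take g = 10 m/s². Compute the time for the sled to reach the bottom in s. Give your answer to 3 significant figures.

The weight component along the incline is mg sin 25° = 84.524 N and the normal force is N = mg cos 25° = 181.262 N.
With no friction, a = g sin 25° = 4.2262 m/s².
Starting from rest, L = ½at², so t = √(2L/a) = √(2 × 7.9 / 4.2262) = 1.9335 s.

1.93 s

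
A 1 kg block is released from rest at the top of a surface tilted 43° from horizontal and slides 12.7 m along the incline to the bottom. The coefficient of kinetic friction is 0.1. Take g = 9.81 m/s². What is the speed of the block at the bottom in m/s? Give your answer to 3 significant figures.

The weight component along the incline is mg sin 43° = 6.690 N and the normal force is N = mg cos 43° = 7.175 N.
Friction up the slope is f = μN = 0.1 × 7.175 = 0.718 N, so the net downslope force is 6.690 − 0.718 = 5.972 N and a = 5.972 / 1 = 5.9720 m/s².
Starting from rest over a distance of 12.7 m, v² = 2aL = 2 × 5.9720 × 12.7 = 151.6888, so v = 12.3162 m/s.

12.3 m/s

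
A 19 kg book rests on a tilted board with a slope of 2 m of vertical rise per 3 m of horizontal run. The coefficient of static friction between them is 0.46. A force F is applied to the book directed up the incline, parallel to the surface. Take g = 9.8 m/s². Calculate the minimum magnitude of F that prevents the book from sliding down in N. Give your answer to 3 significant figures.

32.0 N

The normal force is N = mg cos 33.69° = 154.928 N. With F at its minimum the book is on the verge of sliding down, so static friction is at its maximum μ_s N = 0.46 × 154.928 = 71.267 N and acts up the slope.
Equilibrium along the incline: F + μ_s N = mg sin 33.69°, so F = 103.285 − 71.267 = 32.018 N.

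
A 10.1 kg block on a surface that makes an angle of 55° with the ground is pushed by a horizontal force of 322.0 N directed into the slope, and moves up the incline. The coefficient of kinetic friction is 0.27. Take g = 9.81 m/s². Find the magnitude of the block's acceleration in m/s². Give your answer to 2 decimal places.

The horizontal push has components F cos 55° = 322.0 × 0.5736 = 184.699 N up the incline and F sin 55° = 322.0 × 0.8192 = 263.782 N pressing into the surface.
The normal force is therefore N = mg cos 55° + F sin 55° = 56.833 + 263.782 = 320.615 N, and kinetic friction down the slope is μN = 0.27 × 320.615 = 86.566 N.
Along the incline: F cos 55° − mg sin 55° − μN = ma, so 184.699 − 81.167 − 86.566 = 10.1 a, giving a = 1.6798 m/s².

1.68 m/s²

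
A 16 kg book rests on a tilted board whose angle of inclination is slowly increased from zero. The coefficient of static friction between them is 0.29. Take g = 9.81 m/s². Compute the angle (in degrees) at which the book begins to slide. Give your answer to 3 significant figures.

At the threshold of sliding, static friction is at its maximum μ_s N and exactly balances the weight component along the incline: mg sin θ = μ_s mg cos θ.
Hence tan θ = μ_s = 0.29, so θ = arctan(0.29) = 16.1722°.

16.2°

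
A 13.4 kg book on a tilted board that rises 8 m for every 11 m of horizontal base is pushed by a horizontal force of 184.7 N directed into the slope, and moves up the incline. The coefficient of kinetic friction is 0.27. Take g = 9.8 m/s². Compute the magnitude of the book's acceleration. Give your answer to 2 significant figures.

The horizontal push has components F cos 36.03° = 184.7 × 0.8087 = 149.367 N up the incline and F sin 36.03° = 184.7 × 0.5882 = 108.641 N pressing into the surface.
The normal force is therefore N = mg cos 36.03° + F sin 36.03° = 106.198 + 108.641 = 214.839 N, and kinetic friction down the slope is μN = 0.27 × 214.839 = 58.007 N.
Along the incline: F cos 36.03° − mg sin 36.03° − μN = ma, so 149.367 − 77.242 − 58.007 = 13.4 a, giving a = 1.0536 m/s².

1.1 m/s²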